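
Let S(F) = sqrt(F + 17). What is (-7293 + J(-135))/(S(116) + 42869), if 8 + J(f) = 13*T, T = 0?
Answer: -312986569/1837751028 + 7301*sqrt(133)/1837751028 ≈ -0.17026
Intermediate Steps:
S(F) = sqrt(17 + F)
J(f) = -8 (J(f) = -8 + 13*0 = -8 + 0 = -8)
(-7293 + J(-135))/(S(116) + 42869) = (-7293 - 8)/(sqrt(17 + 116) + 42869) = -7301/(sqrt(133) + 42869) = -7301/(42869 + sqrt(133))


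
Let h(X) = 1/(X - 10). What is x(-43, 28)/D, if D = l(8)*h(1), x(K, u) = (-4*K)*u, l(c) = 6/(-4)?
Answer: 28896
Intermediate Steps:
l(c) = -3/2 (l(c) = 6*(-1/4) = -3/2)
x(K, u) = -4*K*u
h(X) = 1/(-10 + X)
D = 1/6 (D = -3/(2*(-10 + 1)) = -3/2/(-9) = -3/2*(-1/9) = 1/6 ≈ 0.16667)
x(-43, 28)/D = (-4*(-43)*28)/(1/6) = 4816*6 = 28896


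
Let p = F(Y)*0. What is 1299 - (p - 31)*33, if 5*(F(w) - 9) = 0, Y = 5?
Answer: 2322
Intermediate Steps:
F(w) = 9 (F(w) = 9 + (1/5)*0 = 9 + 0 = 9)
p = 0 (p = 9*0 = 0)
1299 - (p - 31)*33 = 1299 - (0 - 31)*33 = 1299 - (-31)*33 = 1299 - 1*(-1023) = 1299 + 1023 = 2322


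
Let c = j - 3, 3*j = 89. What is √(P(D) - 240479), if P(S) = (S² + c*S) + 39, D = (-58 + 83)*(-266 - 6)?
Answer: 2*√103091010/3 ≈ 6768.9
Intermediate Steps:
j = 89/3 (j = (⅓)*89 = 89/3 ≈ 29.667)
D = -6800 (D = 25*(-272) = -6800)
c = 80/3 (c = 89/3 - 3 = 80/3 ≈ 26.667)
P(S) = 39 + S² + 80*S/3 (P(S) = (S² + 80*S/3) + 39 = 39 + S² + 80*S/3)
√(P(D) - 240479) = √((39 + (-6800)² + (80/3)*(-6800)) - 240479) = √((39 + 46240000 - 544000/3) - 240479) = √(138176117/3 - 240479) = √(137454680/3) = 2*√103091010/3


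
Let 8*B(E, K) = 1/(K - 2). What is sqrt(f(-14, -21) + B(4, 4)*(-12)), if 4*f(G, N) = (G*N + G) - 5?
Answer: 2*sqrt(17) ≈ 8.2462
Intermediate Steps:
B(E, K) = 1/(8*(-2 + K)) (B(E, K) = 1/(8*(K - 2)) = 1/(8*(-2 + K)))
f(G, N) = -5/4 + G/4 + G*N/4 (f(G, N) = ((G*N + G) - 5)/4 = ((G + G*N) - 5)/4 = (-5 + G + G*N)/4 = -5/4 + G/4 + G*N/4)
sqrt(f(-14, -21) + B(4, 4)*(-12)) = sqrt((-5/4 + (1/4)*(-14) + (1/4)*(-14)*(-21)) + (1/(8*(-2 + 4)))*(-12)) = sqrt((-5/4 - 7/2 + 147/2) + ((1/8)/2)*(-12)) = sqrt(275/4 + ((1/8)*(1/2))*(-12)) = sqrt(275/4 + (1/16)*(-12)) = sqrt(275/4 - 3/4) = sqrt(68) = 2*sqrt(17)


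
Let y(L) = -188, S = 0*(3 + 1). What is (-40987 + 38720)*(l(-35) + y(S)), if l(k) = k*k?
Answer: -2350879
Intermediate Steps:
l(k) = k²
S = 0 (S = 0*4 = 0)
(-40987 + 38720)*(l(-35) + y(S)) = (-40987 + 38720)*((-35)² - 188) = -2267*(1225 - 188) = -2267*1037 = -2350879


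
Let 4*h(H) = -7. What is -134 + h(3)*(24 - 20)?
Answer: -141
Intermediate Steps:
h(H) = -7/4 (h(H) = (¼)*(-7) = -7/4)
-134 + h(3)*(24 - 20) = -134 - 7*(24 - 20)/4 = -134 - 7/4*4 = -134 - 7 = -141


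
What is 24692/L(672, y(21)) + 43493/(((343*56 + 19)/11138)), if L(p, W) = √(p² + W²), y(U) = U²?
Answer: 484425034/19227 + 24692*√1465/30765 ≈ 25226.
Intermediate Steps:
L(p, W) = √(W² + p²)
24692/L(672, y(21)) + 43493/(((343*56 + 19)/11138)) = 24692/(√((21²)² + 672²)) + 43493/(((343*56 + 19)/11138)) = 24692/(√(441² + 451584)) + 43493/(((19208 + 19)*(1/11138))) = 24692/(√(194481 + 451584)) + 43493/((19227*(1/11138))) = 24692/(√646065) + 43493/(19227/11138) = 24692/((21*√1465)) + 43493*(11138/19227) = 24692*(√1465/30765) + 484425034/19227 = 24692*√1465/30765 + 484425034/19227 = 484425034/19227 + 24692*√1465/30765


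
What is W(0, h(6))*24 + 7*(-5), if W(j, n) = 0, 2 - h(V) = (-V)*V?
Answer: -35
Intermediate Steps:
h(V) = 2 + V**2 (h(V) = 2 - (-V)*V = 2 - (-1)*V**2 = 2 + V**2)
W(0, h(6))*24 + 7*(-5) = 0*24 + 7*(-5) = 0 - 35 = -35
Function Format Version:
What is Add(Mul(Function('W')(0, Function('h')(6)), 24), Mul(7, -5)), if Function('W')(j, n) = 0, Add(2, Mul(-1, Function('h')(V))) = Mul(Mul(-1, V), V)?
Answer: -35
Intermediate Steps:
Function('h')(V) = Add(2, Pow(V, 2)) (Function('h')(V) = Add(2, Mul(-1, Mul(Mul(-1, V), V))) = Add(2, Mul(-1, Mul(-1, Pow(V, 2)))) = Add(2, Pow(V, 2)))
Add(Mul(Function('W')(0, Function('h')(6)), 24), Mul(7, -5)) = Add(Mul(0, 24), Mul(7, -5)) = Add(0, -35) = -35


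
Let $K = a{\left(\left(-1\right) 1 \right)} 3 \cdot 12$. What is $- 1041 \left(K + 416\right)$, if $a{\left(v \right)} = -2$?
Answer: $-358104$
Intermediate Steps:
$K = -72$ ($K = \left(-2\right) 3 \cdot 12 = \left(-6\right) 12 = -72$)
$- 1041 \left(K + 416\right) = - 1041 \left(-72 + 416\right) = \left(-1041\right) 344 = -358104$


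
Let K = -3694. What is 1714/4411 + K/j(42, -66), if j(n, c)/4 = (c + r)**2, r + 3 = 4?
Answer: 6336183/37272950 ≈ 0.16999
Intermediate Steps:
r = 1 (r = -3 + 4 = 1)
j(n, c) = 4*(1 + c)**2 (j(n, c) = 4*(c + 1)**2 = 4*(1 + c)**2)
1714/4411 + K/j(42, -66) = 1714/4411 - 3694*1/(4*(1 - 66)**2) = 1714*(1/4411) - 3694/(4*(-65)**2) = 1714/4411 - 3694/(4*4225) = 1714/4411 - 3694/16900 = 1714/4411 - 3694*1/16900 = 1714/4411 - 1847/8450 = 6336183/37272950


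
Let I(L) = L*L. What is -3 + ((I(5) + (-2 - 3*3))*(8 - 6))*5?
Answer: 137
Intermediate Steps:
I(L) = L**2
-3 + ((I(5) + (-2 - 3*3))*(8 - 6))*5 = -3 + ((5**2 + (-2 - 3*3))*(8 - 6))*5 = -3 + ((25 + (-2 - 9))*2)*5 = -3 + ((25 - 11)*2)*5 = -3 + (14*2)*5 = -3 + 28*5 = -3 + 140 = 137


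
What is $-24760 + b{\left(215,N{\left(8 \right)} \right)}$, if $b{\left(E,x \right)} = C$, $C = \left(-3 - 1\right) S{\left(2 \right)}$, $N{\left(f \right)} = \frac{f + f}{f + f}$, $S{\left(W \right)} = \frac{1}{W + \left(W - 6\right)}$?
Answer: $-24758$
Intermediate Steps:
$S{\left(W \right)} = \frac{1}{-6 + 2 W}$ ($S{\left(W \right)} = \frac{1}{W + \left(W - 6\right)} = \frac{1}{W + \left(-6 + W\right)} = \frac{1}{-6 + 2 W}$)
$N{\left(f \right)} = 1$ ($N{\left(f \right)} = \frac{2 f}{2 f} = 2 f \frac{1}{2 f} = 1$)
$C = 2$ ($C = \left(-3 - 1\right) \frac{1}{2 \left(-3 + 2\right)} = - 4 \frac{1}{2 \left(-1\right)} = - 4 \cdot \frac{1}{2} \left(-1\right) = \left(-4\right) \left(- \frac{1}{2}\right) = 2$)
$b{\left(E,x \right)} = 2$
$-24760 + b{\left(215,N{\left(8 \right)} \right)} = -24760 + 2 = -24758$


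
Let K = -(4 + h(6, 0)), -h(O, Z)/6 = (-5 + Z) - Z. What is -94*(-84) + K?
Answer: 7862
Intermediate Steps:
h(O, Z) = 30 (h(O, Z) = -6*((-5 + Z) - Z) = -6*(-5) = 30)
K = -34 (K = -(4 + 30) = -1*34 = -34)
-94*(-84) + K = -94*(-84) - 34 = 7896 - 34 = 7862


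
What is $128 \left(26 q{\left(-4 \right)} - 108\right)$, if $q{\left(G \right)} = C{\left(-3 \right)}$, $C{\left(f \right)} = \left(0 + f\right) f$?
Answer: $16128$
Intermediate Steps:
$C{\left(f \right)} = f^{2}$ ($C{\left(f \right)} = f f = f^{2}$)
$q{\left(G \right)} = 9$ ($q{\left(G \right)} = \left(-3\right)^{2} = 9$)
$128 \left(26 q{\left(-4 \right)} - 108\right) = 128 \left(26 \cdot 9 - 108\right) = 128 \left(234 - 108\right) = 128 \cdot 126 = 16128$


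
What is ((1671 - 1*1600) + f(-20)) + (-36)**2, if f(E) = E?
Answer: 1347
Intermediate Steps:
((1671 - 1*1600) + f(-20)) + (-36)**2 = ((1671 - 1*1600) - 20) + (-36)**2 = ((1671 - 1600) - 20) + 1296 = (71 - 20) + 1296 = 51 + 1296 = 1347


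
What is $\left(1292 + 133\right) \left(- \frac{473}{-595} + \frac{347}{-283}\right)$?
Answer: $- \frac{20692710}{33677} \approx -614.45$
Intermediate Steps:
$\left(1292 + 133\right) \left(- \frac{473}{-595} + \frac{347}{-283}\right) = 1425 \left(\left(-473\right) \left(- \frac{1}{595}\right) + 347 \left(- \frac{1}{283}\right)\right) = 1425 \left(\frac{473}{595} - \frac{347}{283}\right) = 1425 \left(- \frac{72606}{168385}\right) = - \frac{20692710}{33677}$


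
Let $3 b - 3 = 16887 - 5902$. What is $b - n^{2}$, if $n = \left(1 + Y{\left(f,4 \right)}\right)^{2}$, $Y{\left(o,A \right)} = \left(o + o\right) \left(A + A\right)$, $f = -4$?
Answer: $- \frac{47247895}{3} \approx -1.5749 \cdot 10^{7}$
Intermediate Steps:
$Y{\left(o,A \right)} = 4 A o$ ($Y{\left(o,A \right)} = 2 o 2 A = 4 A o$)
$n = 3969$ ($n = \left(1 + 4 \cdot 4 \left(-4\right)\right)^{2} = \left(1 - 64\right)^{2} = \left(-63\right)^{2} = 3969$)
$b = \frac{10988}{3}$ ($b = 1 + \frac{16887 - 5902}{3} = 1 + \frac{1}{3} \cdot 10985 = 1 + \frac{10985}{3} = \frac{10988}{3} \approx 3662.7$)
$b - n^{2} = \frac{10988}{3} - 3969^{2} = \frac{10988}{3} - 15752961 = - \frac{47247895}{3}$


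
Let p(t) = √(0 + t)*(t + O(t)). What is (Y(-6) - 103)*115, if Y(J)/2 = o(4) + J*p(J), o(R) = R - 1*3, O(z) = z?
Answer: -11615 + 16560*I*√6 ≈ -11615.0 + 40564.0*I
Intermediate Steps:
o(R) = -3 + R (o(R) = R - 3 = -3 + R)
p(t) = 2*t^(3/2) (p(t) = √(0 + t)*(t + t) = √t*(2*t) = 2*t^(3/2))
Y(J) = 2 + 4*J^(5/2) (Y(J) = 2*((-3 + 4) + J*(2*J^(3/2))) = 2*(1 + 2*J^(5/2)) = 2 + 4*J^(5/2))
(Y(-6) - 103)*115 = ((2 + 4*(-6)^(5/2)) - 103)*115 = ((2 + 4*(36*I*√6)) - 103)*115 = ((2 + 144*I*√6) - 103)*115 = (-101 + 144*I*√6)*115 = -11615 + 16560*I*√6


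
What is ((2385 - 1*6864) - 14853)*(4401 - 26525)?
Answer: 427701168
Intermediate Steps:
((2385 - 1*6864) - 14853)*(4401 - 26525) = ((2385 - 6864) - 14853)*(-22124) = (-4479 - 14853)*(-22124) = -19332*(-22124) = 427701168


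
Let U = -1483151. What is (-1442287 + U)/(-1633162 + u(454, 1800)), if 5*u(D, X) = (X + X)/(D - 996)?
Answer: 396396849/221293631 ≈ 1.7913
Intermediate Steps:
u(D, X) = 2*X/(5*(-996 + D)) (u(D, X) = ((X + X)/(D - 996))/5 = ((2*X)/(-996 + D))/5 = (2*X/(-996 + D))/5 = 2*X/(5*(-996 + D)))
(-1442287 + U)/(-1633162 + u(454, 1800)) = (-1442287 - 1483151)/(-1633162 + (⅖)*1800/(-996 + 454)) = -2925438/(-1633162 + (⅖)*1800/(-542)) = -2925438/(-1633162 + (⅖)*1800*(-1/542)) = -2925438/(-1633162 - 360/271) = -2925438/(-442587262/271) = -2925438*(-271/442587262) = 396396849/221293631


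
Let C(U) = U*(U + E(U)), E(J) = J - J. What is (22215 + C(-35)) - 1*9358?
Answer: 14082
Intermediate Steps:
E(J) = 0
C(U) = U² (C(U) = U*(U + 0) = U*U = U²)
(22215 + C(-35)) - 1*9358 = (22215 + (-35)²) - 1*9358 = (22215 + 1225) - 9358 = 23440 - 9358 = 14082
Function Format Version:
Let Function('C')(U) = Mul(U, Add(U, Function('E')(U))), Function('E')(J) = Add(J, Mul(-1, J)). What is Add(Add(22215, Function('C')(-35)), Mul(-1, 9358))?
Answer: 14082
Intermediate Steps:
Function('E')(J) = 0
Function('C')(U) = Pow(U, 2) (Function('C')(U) = Mul(U, Add(U, 0)) = Mul(U, U) = Pow(U, 2))
Add(Add(22215, Function('C')(-35)), Mul(-1, 9358)) = Add(Add(22215, Pow(-35, 2)), Mul(-1, 9358)) = Add(Add(22215, 1225), -9358) = Add(23440, -9358) = 14082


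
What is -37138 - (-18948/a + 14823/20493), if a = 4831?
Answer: -45387750763/1222243 ≈ -37135.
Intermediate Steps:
-37138 - (-18948/a + 14823/20493) = -37138 - (-18948/4831 + 14823/20493) = -37138 - (-18948*1/4831 + 14823*(1/20493)) = -37138 - (-18948/4831 + 183/253) = -37138 - 1*(-3909771/1222243) = -37138 + 3909771/1222243 = -45387750763/1222243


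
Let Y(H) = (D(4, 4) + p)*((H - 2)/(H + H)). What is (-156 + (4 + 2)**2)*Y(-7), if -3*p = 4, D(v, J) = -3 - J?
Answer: 4500/7 ≈ 642.86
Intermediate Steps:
p = -4/3 (p = -1/3*4 = -4/3 ≈ -1.3333)
Y(H) = -25*(-2 + H)/(6*H) (Y(H) = ((-3 - 1*4) - 4/3)*((H - 2)/(H + H)) = ((-3 - 4) - 4/3)*((-2 + H)/((2*H))) = (-7 - 4/3)*((-2 + H)*(1/(2*H))) = -25*(-2 + H)/(6*H))
(-156 + (4 + 2)**2)*Y(-7) = (-156 + (4 + 2)**2)*((25/6)*(2 - 1*(-7))/(-7)) = (-156 + 6**2)*((25/6)*(-1/7)*(2 + 7)) = (-156 + 36)*((25/6)*(-1/7)*9) = -120*(-75/14) = 4500/7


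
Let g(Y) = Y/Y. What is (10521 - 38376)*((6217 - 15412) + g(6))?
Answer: 256098870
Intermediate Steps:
g(Y) = 1
(10521 - 38376)*((6217 - 15412) + g(6)) = (10521 - 38376)*((6217 - 15412) + 1) = -27855*(-9195 + 1) = -27855*(-9194) = 256098870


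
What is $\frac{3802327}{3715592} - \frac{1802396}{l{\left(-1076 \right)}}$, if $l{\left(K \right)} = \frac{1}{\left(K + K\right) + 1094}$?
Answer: $\frac{7085392315423383}{3715592} \approx 1.9069 \cdot 10^{9}$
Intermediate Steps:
$l{\left(K \right)} = \frac{1}{1094 + 2 K}$ ($l{\left(K \right)} = \frac{1}{2 K + 1094} = \frac{1}{1094 + 2 K}$)
$\frac{3802327}{3715592} - \frac{1802396}{l{\left(-1076 \right)}} = \frac{3802327}{3715592} - \frac{1802396}{\frac{1}{2} \frac{1}{547 - 1076}} = 3802327 \cdot \frac{1}{3715592} - \frac{1802396}{\frac{1}{2} \frac{1}{-529}} = \frac{3802327}{3715592} - \frac{1802396}{\frac{1}{2} \left(- \frac{1}{529}\right)} = \frac{3802327}{3715592} - \frac{1802396}{- \frac{1}{1058}} = \frac{3802327}{3715592} - -1906934968 = \frac{3802327}{3715592} + 1906934968 = \frac{7085392315423383}{3715592}$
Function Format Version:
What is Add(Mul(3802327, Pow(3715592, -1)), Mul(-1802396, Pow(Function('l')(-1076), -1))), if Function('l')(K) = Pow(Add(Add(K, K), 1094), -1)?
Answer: Rational(7085392315423383, 3715592) ≈ 1.9069e+9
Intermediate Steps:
Function('l')(K) = Pow(Add(1094, Mul(2, K)), -1) (Function('l')(K) = Pow(Add(Mul(2, K), 1094), -1) = Pow(Add(1094, Mul(2, K)), -1))
Add(Mul(3802327, Pow(3715592, -1)), Mul(-1802396, Pow(Function('l')(-1076), -1))) = Add(Mul(3802327, Pow(3715592, -1)), Mul(-1802396, Pow(Mul(Rational(1, 2), Pow(Add(547, -1076), -1)), -1))) = Add(Mul(3802327, Rational(1, 3715592)), Mul(-1802396, Pow(Mul(Rational(1, 2), Pow(-529, -1)), -1))) = Add(Rational(3802327, 3715592), Mul(-1802396, Pow(Mul(Rational(1, 2), Rational(-1, 529)), -1))) = Add(Rational(3802327, 3715592), Mul(-1802396, Pow(Rational(-1, 1058), -1))) = Add(Rational(3802327, 3715592), Mul(-1802396, -1058)) = Add(Rational(3802327, 3715592), 1906934968) = Rational(7085392315423383, 3715592)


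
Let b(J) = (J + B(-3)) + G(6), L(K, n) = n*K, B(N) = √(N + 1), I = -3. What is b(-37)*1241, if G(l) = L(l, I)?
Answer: -68255 + 1241*I*√2 ≈ -68255.0 + 1755.0*I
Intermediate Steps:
B(N) = √(1 + N)
L(K, n) = K*n
G(l) = -3*l (G(l) = l*(-3) = -3*l)
b(J) = -18 + J + I*√2 (b(J) = (J + √(1 - 3)) - 3*6 = (J + √(-2)) - 18 = (J + I*√2) - 18 = -18 + J + I*√2)
b(-37)*1241 = (-18 - 37 + I*√2)*1241 = (-55 + I*√2)*1241 = -68255 + 1241*I*√2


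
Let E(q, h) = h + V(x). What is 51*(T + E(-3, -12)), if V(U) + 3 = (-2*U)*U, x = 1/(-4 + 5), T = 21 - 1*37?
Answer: -1683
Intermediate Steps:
T = -16 (T = 21 - 37 = -16)
x = 1 (x = 1/1 = 1)
V(U) = -3 - 2*U² (V(U) = -3 + (-2*U)*U = -3 - 2*U²)
E(q, h) = -5 + h (E(q, h) = h + (-3 - 2*1²) = h + (-3 - 2*1) = h + (-3 - 2) = h - 5 = -5 + h)
51*(T + E(-3, -12)) = 51*(-16 + (-5 - 12)) = 51*(-16 - 17) = 51*(-33) = -1683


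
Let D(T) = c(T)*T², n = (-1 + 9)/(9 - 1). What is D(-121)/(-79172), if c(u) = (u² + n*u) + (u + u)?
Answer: -104522099/39586 ≈ -2640.4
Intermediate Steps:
n = 1 (n = 8/8 = 8*(⅛) = 1)
c(u) = u² + 3*u (c(u) = (u² + 1*u) + (u + u) = (u² + u) + 2*u = (u + u²) + 2*u = u² + 3*u)
D(T) = T³*(3 + T) (D(T) = (T*(3 + T))*T² = T³*(3 + T))
D(-121)/(-79172) = ((-121)³*(3 - 121))/(-79172) = -1771561*(-118)*(-1/79172) = 209044198*(-1/79172) = -104522099/39586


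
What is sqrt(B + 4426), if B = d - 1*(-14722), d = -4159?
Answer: sqrt(14989) ≈ 122.43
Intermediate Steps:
B = 10563 (B = -4159 - 1*(-14722) = -4159 + 14722 = 10563)
sqrt(B + 4426) = sqrt(10563 + 4426) = sqrt(14989)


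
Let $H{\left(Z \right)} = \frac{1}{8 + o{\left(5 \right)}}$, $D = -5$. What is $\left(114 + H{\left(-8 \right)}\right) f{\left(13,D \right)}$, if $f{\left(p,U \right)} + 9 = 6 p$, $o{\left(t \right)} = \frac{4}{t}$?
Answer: $\frac{346449}{44} \approx 7873.8$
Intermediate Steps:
$f{\left(p,U \right)} = -9 + 6 p$
$H{\left(Z \right)} = \frac{5}{44}$ ($H{\left(Z \right)} = \frac{1}{8 + \frac{4}{5}} = \frac{1}{\frac{44}{5}} = \frac{5}{44}$)
$\left(114 + H{\left(-8 \right)}\right) f{\left(13,D \right)} = \left(114 + \frac{5}{44}\right) \left(-9 + 6 \cdot 13\right) = \frac{5021 \left(-9 + 78\right)}{44} = \frac{5021}{44} \cdot 69 = \frac{346449}{44}$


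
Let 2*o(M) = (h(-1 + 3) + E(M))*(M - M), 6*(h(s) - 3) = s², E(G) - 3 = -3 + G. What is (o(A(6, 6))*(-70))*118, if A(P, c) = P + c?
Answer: 0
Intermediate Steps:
E(G) = G (E(G) = 3 + (-3 + G) = G)
h(s) = 3 + s²/6
o(M) = 0 (o(M) = (((3 + (-1 + 3)²/6) + M)*(M - M))/2 = (((3 + (⅙)*2²) + M)*0)/2 = (((3 + (⅙)*4) + M)*0)/2 = (((3 + ⅔) + M)*0)/2 = ((11/3 + M)*0)/2 = (½)*0 = 0)
(o(A(6, 6))*(-70))*118 = (0*(-70))*118 = 0*118 = 0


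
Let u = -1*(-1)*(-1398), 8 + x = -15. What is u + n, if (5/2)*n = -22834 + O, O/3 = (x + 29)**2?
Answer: -52442/5 ≈ -10488.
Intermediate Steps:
x = -23 (x = -8 - 15 = -23)
O = 108 (O = 3*(-23 + 29)**2 = 3*6**2 = 3*36 = 108)
u = -1398 (u = 1*(-1398) = -1398)
n = -45452/5 (n = 2*(-22834 + 108)/5 = (2/5)*(-22726) = -45452/5 ≈ -9090.4)
u + n = -1398 - 45452/5 = -52442/5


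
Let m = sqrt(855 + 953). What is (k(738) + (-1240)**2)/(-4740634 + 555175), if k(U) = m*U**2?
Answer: -1537600/4185459 - 80688*sqrt(113)/155017 ≈ -5.9005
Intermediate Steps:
m = 4*sqrt(113) (m = sqrt(1808) = 4*sqrt(113) ≈ 42.521)
k(U) = 4*sqrt(113)*U**2 (k(U) = (4*sqrt(113))*U**2 = 4*sqrt(113)*U**2)
(k(738) + (-1240)**2)/(-4740634 + 555175) = (4*sqrt(113)*738**2 + (-1240)**2)/(-4740634 + 555175) = (4*sqrt(113)*544644 + 1537600)/(-4185459) = (2178576*sqrt(113) + 1537600)*(-1/4185459) = (1537600 + 2178576*sqrt(113))*(-1/4185459) = -1537600/4185459 - 80688*sqrt(113)/155017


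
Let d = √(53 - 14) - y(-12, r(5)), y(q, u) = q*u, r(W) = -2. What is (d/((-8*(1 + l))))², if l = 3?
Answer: (24 - √39)²/1024 ≈ 0.30785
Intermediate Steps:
d = -24 + √39 (d = √(53 - 14) - (-12)*(-2) = √39 - 1*24 = √39 - 24 = -24 + √39 ≈ -17.755)
(d/((-8*(1 + l))))² = ((-24 + √39)/((-8*(1 + 3))))² = ((-24 + √39)/((-8*4)))² = ((-24 + √39)/(-32))² = ((-24 + √39)*(-1/32))² = (¾ - √39/32)²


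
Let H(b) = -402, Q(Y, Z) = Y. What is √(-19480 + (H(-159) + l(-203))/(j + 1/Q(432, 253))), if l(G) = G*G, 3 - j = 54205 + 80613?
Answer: 2*I*√16518842798494398994/58240079 ≈ 139.57*I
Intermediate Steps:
j = -134815 (j = 3 - (54205 + 80613) = 3 - 1*134818 = 3 - 134818 = -134815)
l(G) = G²
√(-19480 + (H(-159) + l(-203))/(j + 1/Q(432, 253))) = √(-19480 + (-402 + (-203)²)/(-134815 + 1/432)) = √(-19480 + (-402 + 41209)/(-134815 + 1/432)) = √(-19480 + 40807/(-58240079/432)) = √(-19480 + 40807*(-432/58240079)) = √(-19480 - 17628624/58240079) = √(-1134534367544/58240079) = 2*I*√16518842798494398994/58240079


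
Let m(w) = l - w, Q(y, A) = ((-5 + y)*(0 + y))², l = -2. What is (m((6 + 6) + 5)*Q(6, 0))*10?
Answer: -6840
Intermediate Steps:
Q(y, A) = y²*(-5 + y)² (Q(y, A) = ((-5 + y)*y)² = (y*(-5 + y))² = y²*(-5 + y)²)
m(w) = -2 - w
(m((6 + 6) + 5)*Q(6, 0))*10 = ((-2 - ((6 + 6) + 5))*(6²*(-5 + 6)²))*10 = ((-2 - (12 + 5))*(36*1²))*10 = ((-2 - 1*17)*(36*1))*10 = ((-2 - 17)*36)*10 = -19*36*10 = -684*10 = -6840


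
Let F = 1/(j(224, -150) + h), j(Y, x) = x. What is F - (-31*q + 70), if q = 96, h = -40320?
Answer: 117605819/40470 ≈ 2906.0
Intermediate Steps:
F = -1/40470 (F = 1/(-150 - 40320) = 1/(-40470) = -1/40470 ≈ -2.4710e-5)
F - (-31*q + 70) = -1/40470 - (-31*96 + 70) = -1/40470 - (-2976 + 70) = -1/40470 - 1*(-2906) = -1/40470 + 2906 = 117605819/40470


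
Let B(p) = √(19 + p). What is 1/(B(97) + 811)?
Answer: 811/657605 - 2*√29/657605 ≈ 0.0012169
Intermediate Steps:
1/(B(97) + 811) = 1/(√(19 + 97) + 811) = 1/(√116 + 811) = 1/(2*√29 + 811) = 1/(811 + 2*√29)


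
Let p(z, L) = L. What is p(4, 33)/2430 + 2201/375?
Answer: 119129/20250 ≈ 5.8829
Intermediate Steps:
p(4, 33)/2430 + 2201/375 = 33/2430 + 2201/375 = 33*(1/2430) + 2201*(1/375) = 11/810 + 2201/375 = 119129/20250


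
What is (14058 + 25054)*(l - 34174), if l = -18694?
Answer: -2067773216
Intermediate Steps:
(14058 + 25054)*(l - 34174) = (14058 + 25054)*(-18694 - 34174) = 39112*(-52868) = -2067773216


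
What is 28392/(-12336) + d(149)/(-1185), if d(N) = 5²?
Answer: -282941/121818 ≈ -2.3227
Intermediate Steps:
d(N) = 25
28392/(-12336) + d(149)/(-1185) = 28392/(-12336) + 25/(-1185) = 28392*(-1/12336) + 25*(-1/1185) = -1183/514 - 5/237 = -282941/121818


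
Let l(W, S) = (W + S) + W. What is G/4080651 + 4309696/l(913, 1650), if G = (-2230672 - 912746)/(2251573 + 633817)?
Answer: 2114313439134764853/1705306712124235 ≈ 1239.8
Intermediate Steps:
G = -1571709/1442695 (G = -3143418/2885390 = -3143418*1/2885390 = -1571709/1442695 ≈ -1.0894)
l(W, S) = S + 2*W (l(W, S) = (S + W) + W = S + 2*W)
G/4080651 + 4309696/l(913, 1650) = -1571709/1442695/4080651 + 4309696/(1650 + 2*913) = -1571709/1442695*1/4080651 + 4309696/(1650 + 1826) = -523903/1962378264815 + 4309696/3476 = -523903/1962378264815 + 4309696*(1/3476) = -523903/1962378264815 + 1077424/869 = 2114313439134764853/1705306712124235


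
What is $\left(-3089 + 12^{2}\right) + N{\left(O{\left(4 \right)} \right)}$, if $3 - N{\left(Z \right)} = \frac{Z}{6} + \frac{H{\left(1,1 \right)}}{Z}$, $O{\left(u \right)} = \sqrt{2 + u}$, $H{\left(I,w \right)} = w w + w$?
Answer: $-2942 - \frac{\sqrt{6}}{2} \approx -2943.2$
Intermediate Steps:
$H{\left(I,w \right)} = w + w^{2}$ ($H{\left(I,w \right)} = w^{2} + w = w + w^{2}$)
$N{\left(Z \right)} = 3 - \frac{2}{Z} - \frac{Z}{6}$ ($N{\left(Z \right)} = 3 - \left(\frac{Z}{6} + \frac{1 \left(1 + 1\right)}{Z}\right) = 3 - \left(Z \frac{1}{6} + \frac{1 \cdot 2}{Z}\right) = 3 - \left(\frac{Z}{6} + \frac{2}{Z}\right) = 3 - \left(\frac{2}{Z} + \frac{Z}{6}\right) = 3 - \frac{2}{Z} - \frac{Z}{6}$)
$\left(-3089 + 12^{2}\right) + N{\left(O{\left(4 \right)} \right)} = \left(-3089 + 12^{2}\right) - \left(-3 + \frac{2}{\sqrt{2 + 4}} + \frac{\sqrt{2 + 4}}{6}\right) = \left(-3089 + 144\right) - \left(-3 + 2 \frac{\sqrt{6}}{6} + \frac{\sqrt{6}}{6}\right) = -2945 - \left(-3 + \frac{\sqrt{6}}{6} + 2 \cdot \frac{1}{6} \sqrt{6}\right) = -2945 - \left(-3 + \frac{\sqrt{6}}{2}\right) = -2945 + \left(3 - \frac{\sqrt{6}}{2}\right) = -2942 - \frac{\sqrt{6}}{2}$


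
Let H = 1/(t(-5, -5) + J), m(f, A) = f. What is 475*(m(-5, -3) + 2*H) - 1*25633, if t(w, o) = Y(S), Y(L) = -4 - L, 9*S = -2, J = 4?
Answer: -23733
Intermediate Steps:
S = -2/9 (S = (1/9)*(-2) = -2/9 ≈ -0.22222)
t(w, o) = -34/9 (t(w, o) = -4 - 1*(-2/9) = -4 + 2/9 = -34/9)
H = 9/2 (H = 1/(-34/9 + 4) = 1/(2/9) = 9/2 ≈ 4.5000)
475*(m(-5, -3) + 2*H) - 1*25633 = 475*(-5 + 2*(9/2)) - 1*25633 = 475*(-5 + 9) - 25633 = 475*4 - 25633 = 1900 - 25633 = -23733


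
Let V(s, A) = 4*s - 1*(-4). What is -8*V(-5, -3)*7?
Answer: 896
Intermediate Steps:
V(s, A) = 4 + 4*s (V(s, A) = 4*s + 4 = 4 + 4*s)
-8*V(-5, -3)*7 = -8*(4 + 4*(-5))*7 = -8*(4 - 20)*7 = -8*(-16)*7 = 128*7 = 896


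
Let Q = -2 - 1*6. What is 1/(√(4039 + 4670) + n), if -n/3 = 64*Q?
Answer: 512/783529 - √8709/2350587 ≈ 0.00061375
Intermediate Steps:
Q = -8 (Q = -2 - 6 = -8)
n = 1536 (n = -192*(-8) = -3*(-512) = 1536)
1/(√(4039 + 4670) + n) = 1/(√(4039 + 4670) + 1536) = 1/(√8709 + 1536) = 1/(1536 + √8709)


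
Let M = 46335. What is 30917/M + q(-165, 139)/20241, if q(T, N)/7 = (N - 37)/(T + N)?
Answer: 902082374/1354696395 ≈ 0.66589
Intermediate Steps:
q(T, N) = 7*(-37 + N)/(N + T) (q(T, N) = 7*((N - 37)/(T + N)) = 7*((-37 + N)/(N + T)) = 7*(-37 + N)/(N + T))
30917/M + q(-165, 139)/20241 = 30917/46335 + (7*(-37 + 139)/(139 - 165))/20241 = 30917*(1/46335) + (7*102/(-26))*(1/20241) = 30917/46335 + (7*(-1/26)*102)*(1/20241) = 30917/46335 - 357/13*1/20241 = 30917/46335 - 119/87711 = 902082374/1354696395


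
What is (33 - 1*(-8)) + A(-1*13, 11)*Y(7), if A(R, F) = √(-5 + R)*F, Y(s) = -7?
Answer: 41 - 231*I*√2 ≈ 41.0 - 326.68*I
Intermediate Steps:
A(R, F) = F*√(-5 + R)
(33 - 1*(-8)) + A(-1*13, 11)*Y(7) = (33 - 1*(-8)) + (11*√(-5 - 1*13))*(-7) = (33 + 8) + (11*√(-5 - 13))*(-7) = 41 + (11*√(-18))*(-7) = 41 + (11*(3*I*√2))*(-7) = 41 + (33*I*√2)*(-7) = 41 - 231*I*√2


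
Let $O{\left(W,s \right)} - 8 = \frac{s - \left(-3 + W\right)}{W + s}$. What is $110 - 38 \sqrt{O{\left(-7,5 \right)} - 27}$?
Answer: $110 - 19 i \sqrt{106} \approx 110.0 - 195.62 i$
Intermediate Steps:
$O{\left(W,s \right)} = 8 + \frac{3 + s - W}{W + s}$ ($O{\left(W,s \right)} = 8 + \frac{s - \left(-3 + W\right)}{W + s} = 8 + \frac{3 + s - W}{W + s}$)
$110 - 38 \sqrt{O{\left(-7,5 \right)} - 27} = 110 - 38 \sqrt{\frac{3 + 7 \left(-7\right) + 9 \cdot 5}{-7 + 5} - 27} = 110 - 38 \sqrt{\frac{3 - 49 + 45}{-2} - 27} = 110 - 38 \sqrt{\left(- \frac{1}{2}\right) \left(-1\right) - 27} = 110 - 38 \sqrt{\frac{1}{2} - 27} = 110 - 38 \sqrt{- \frac{53}{2}} = 110 - 38 \frac{i \sqrt{106}}{2} = 110 - 19 i \sqrt{106}$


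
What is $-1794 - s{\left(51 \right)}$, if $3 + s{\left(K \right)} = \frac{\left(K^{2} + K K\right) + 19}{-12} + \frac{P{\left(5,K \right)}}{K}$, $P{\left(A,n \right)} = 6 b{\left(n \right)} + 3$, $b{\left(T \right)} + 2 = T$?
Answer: $- \frac{277795}{204} \approx -1361.7$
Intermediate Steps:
$b{\left(T \right)} = -2 + T$
$P{\left(A,n \right)} = -9 + 6 n$ ($P{\left(A,n \right)} = 6 \left(-2 + n\right) + 3 = \left(-12 + 6 n\right) + 3 = -9 + 6 n$)
$s{\left(K \right)} = - \frac{55}{12} - \frac{K^{2}}{6} + \frac{-9 + 6 K}{K}$ ($s{\left(K \right)} = -3 + \left(\frac{\left(K^{2} + K K\right) + 19}{-12} + \frac{-9 + 6 K}{K}\right) = -3 + \left(\left(\left(K^{2} + K^{2}\right) + 19\right) \left(- \frac{1}{12}\right) + \frac{-9 + 6 K}{K}\right) = -3 + \left(\left(2 K^{2} + 19\right) \left(- \frac{1}{12}\right) + \frac{-9 + 6 K}{K}\right) = -3 + \left(\left(19 + 2 K^{2}\right) \left(- \frac{1}{12}\right) + \frac{-9 + 6 K}{K}\right) = -3 - \left(\frac{19}{12} + \frac{K^{2}}{6} - \frac{-9 + 6 K}{K}\right) = - \frac{55}{12} - \frac{K^{2}}{6} + \frac{-9 + 6 K}{K}$)
$-1794 - s{\left(51 \right)} = -1794 - \left(\frac{17}{12} - \frac{9}{51} - \frac{51^{2}}{6}\right) = -1794 - \left(\frac{17}{12} - \frac{3}{17} - \frac{867}{2}\right) = -1794 - - \frac{88181}{204} = -1794 + \frac{88181}{204} = - \frac{277795}{204}$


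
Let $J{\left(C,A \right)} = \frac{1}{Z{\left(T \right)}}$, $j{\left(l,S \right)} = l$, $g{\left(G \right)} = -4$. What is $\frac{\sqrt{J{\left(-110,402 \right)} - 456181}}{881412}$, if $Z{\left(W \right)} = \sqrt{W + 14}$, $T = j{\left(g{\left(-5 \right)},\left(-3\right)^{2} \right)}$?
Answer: $\frac{\sqrt{-45618100 + 10 \sqrt{10}}}{8814120} \approx 0.00076628 i$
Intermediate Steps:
$T = -4$
$Z{\left(W \right)} = \sqrt{14 + W}$
$J{\left(C,A \right)} = \frac{\sqrt{10}}{10}$ ($J{\left(C,A \right)} = \frac{1}{\sqrt{14 - 4}} = \frac{1}{\sqrt{10}} = \frac{\sqrt{10}}{10}$)
$\frac{\sqrt{J{\left(-110,402 \right)} - 456181}}{881412} = \frac{\sqrt{\frac{\sqrt{10}}{10} - 456181}}{881412} = \sqrt{-456181 + \frac{\sqrt{10}}{10}} \cdot \frac{1}{881412} = \frac{\sqrt{-456181 + \frac{\sqrt{10}}{10}}}{881412}$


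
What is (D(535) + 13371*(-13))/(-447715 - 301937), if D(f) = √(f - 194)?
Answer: 57941/249884 - √341/749652 ≈ 0.23185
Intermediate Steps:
D(f) = √(-194 + f)
(D(535) + 13371*(-13))/(-447715 - 301937) = (√(-194 + 535) + 13371*(-13))/(-447715 - 301937) = (√341 - 173823)/(-749652) = (-173823 + √341)*(-1/749652) = 57941/249884 - √341/749652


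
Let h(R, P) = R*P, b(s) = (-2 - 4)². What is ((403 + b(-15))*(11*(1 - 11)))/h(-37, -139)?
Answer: -48290/5143 ≈ -9.3895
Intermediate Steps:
b(s) = 36 (b(s) = (-6)² = 36)
h(R, P) = P*R
((403 + b(-15))*(11*(1 - 11)))/h(-37, -139) = ((403 + 36)*(11*(1 - 11)))/((-139*(-37))) = (439*(11*(-10)))/5143 = (439*(-110))*(1/5143) = -48290*1/5143 = -48290/5143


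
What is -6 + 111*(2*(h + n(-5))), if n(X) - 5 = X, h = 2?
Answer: 438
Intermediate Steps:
n(X) = 5 + X
-6 + 111*(2*(h + n(-5))) = -6 + 111*(2*(2 + (5 - 5))) = -6 + 111*(2*(2 + 0)) = -6 + 111*(2*2) = -6 + 111*4 = -6 + 444 = 438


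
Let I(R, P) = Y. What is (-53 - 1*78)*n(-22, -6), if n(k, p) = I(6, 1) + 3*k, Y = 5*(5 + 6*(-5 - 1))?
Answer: 28951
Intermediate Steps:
Y = -155 (Y = 5*(5 + 6*(-6)) = 5*(5 - 36) = 5*(-31) = -155)
I(R, P) = -155
n(k, p) = -155 + 3*k
(-53 - 1*78)*n(-22, -6) = (-53 - 1*78)*(-155 + 3*(-22)) = (-53 - 78)*(-155 - 66) = -131*(-221) = 28951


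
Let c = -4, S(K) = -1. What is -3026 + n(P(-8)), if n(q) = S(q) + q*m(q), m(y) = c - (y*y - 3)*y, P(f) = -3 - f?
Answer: -3597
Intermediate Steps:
m(y) = -4 - y*(-3 + y**2) (m(y) = -4 - (y*y - 3)*y = -4 - (y**2 - 3)*y = -4 - (-3 + y**2)*y = -4 - y*(-3 + y**2))
n(q) = -1 + q*(-4 - q**3 + 3*q)
-3026 + n(P(-8)) = -3026 + (-1 - (-3 - 1*(-8))*(4 + (-3 - 1*(-8))**3 - 3*(-3 - 1*(-8)))) = -3026 + (-1 - (-3 + 8)*(4 + (-3 + 8)**3 - 3*(-3 + 8))) = -3026 + (-1 - 1*5*(4 + 5**3 - 3*5)) = -3026 + (-1 - 1*5*(4 + 125 - 15)) = -3026 + (-1 - 1*5*114) = -3026 + (-1 - 570) = -3026 - 571 = -3597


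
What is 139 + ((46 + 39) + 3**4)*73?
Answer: 12257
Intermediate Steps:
139 + ((46 + 39) + 3**4)*73 = 139 + (85 + 81)*73 = 139 + 166*73 = 139 + 12118 = 12257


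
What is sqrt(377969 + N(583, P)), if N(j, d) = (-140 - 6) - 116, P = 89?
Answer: sqrt(377707) ≈ 614.58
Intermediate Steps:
N(j, d) = -262 (N(j, d) = -146 - 116 = -262)
sqrt(377969 + N(583, P)) = sqrt(377969 - 262) = sqrt(377707)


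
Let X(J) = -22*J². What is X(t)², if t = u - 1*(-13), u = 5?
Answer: 50808384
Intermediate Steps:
t = 18 (t = 5 - 1*(-13) = 5 + 13 = 18)
X(t)² = (-22*18²)² = (-22*324)² = (-7128)² = 50808384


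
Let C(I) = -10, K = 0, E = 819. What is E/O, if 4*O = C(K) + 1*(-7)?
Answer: -3276/17 ≈ -192.71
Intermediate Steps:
O = -17/4 (O = (-10 + 1*(-7))/4 = (-10 - 7)/4 = (¼)*(-17) = -17/4 ≈ -4.2500)
E/O = 819/(-17/4) = 819*(-4/17) = -3276/17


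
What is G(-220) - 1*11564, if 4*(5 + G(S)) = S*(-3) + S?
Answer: -11459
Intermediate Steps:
G(S) = -5 - S/2 (G(S) = -5 + (S*(-3) + S)/4 = -5 + (-3*S + S)/4 = -5 + (-2*S)/4 = -5 - S/2)
G(-220) - 1*11564 = (-5 - ½*(-220)) - 1*11564 = (-5 + 110) - 11564 = 105 - 11564 = -11459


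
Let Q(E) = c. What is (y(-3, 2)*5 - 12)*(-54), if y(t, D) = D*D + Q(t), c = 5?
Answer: -1782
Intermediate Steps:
Q(E) = 5
y(t, D) = 5 + D² (y(t, D) = D*D + 5 = D² + 5 = 5 + D²)
(y(-3, 2)*5 - 12)*(-54) = ((5 + 2²)*5 - 12)*(-54) = ((5 + 4)*5 - 12)*(-54) = (9*5 - 12)*(-54) = (45 - 12)*(-54) = 33*(-54) = -1782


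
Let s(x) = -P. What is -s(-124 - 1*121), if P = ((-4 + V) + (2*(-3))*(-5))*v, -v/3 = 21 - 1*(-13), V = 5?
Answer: -3162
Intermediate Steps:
v = -102 (v = -3*(21 - 1*(-13)) = -3*(21 + 13) = -3*34 = -102)
P = -3162 (P = ((-4 + 5) + (2*(-3))*(-5))*(-102) = (1 - 6*(-5))*(-102) = (1 + 30)*(-102) = 31*(-102) = -3162)
s(x) = 3162 (s(x) = -1*(-3162) = 3162)
-s(-124 - 1*121) = -1*3162 = -3162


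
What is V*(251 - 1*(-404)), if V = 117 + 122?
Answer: 156545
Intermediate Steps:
V = 239
V*(251 - 1*(-404)) = 239*(251 - 1*(-404)) = 239*(251 + 404) = 239*655 = 156545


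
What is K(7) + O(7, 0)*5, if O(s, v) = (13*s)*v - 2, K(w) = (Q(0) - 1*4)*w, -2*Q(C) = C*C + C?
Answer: -38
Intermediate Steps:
Q(C) = -C/2 - C²/2 (Q(C) = -(C*C + C)/2 = -(C² + C)/2 = -(C + C²)/2 = -C/2 - C²/2)
K(w) = -4*w (K(w) = (-½*0*(1 + 0) - 1*4)*w = (-½*0*1 - 4)*w = (0 - 4)*w = -4*w)
O(s, v) = -2 + 13*s*v (O(s, v) = 13*s*v - 2 = -2 + 13*s*v)
K(7) + O(7, 0)*5 = -4*7 + (-2 + 13*7*0)*5 = -28 + (-2 + 0)*5 = -28 - 2*5 = -28 - 10 = -38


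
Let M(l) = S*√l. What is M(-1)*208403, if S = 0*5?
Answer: 0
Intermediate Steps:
S = 0
M(l) = 0 (M(l) = 0*√l = 0)
M(-1)*208403 = 0*208403 = 0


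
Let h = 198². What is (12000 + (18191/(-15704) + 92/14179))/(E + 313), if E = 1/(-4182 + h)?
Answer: 3598844160761913/93878871846892 ≈ 38.335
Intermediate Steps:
h = 39204
E = 1/35022 (E = 1/(-4182 + 39204) = 1/35022 ≈ 2.8553e-5)
(12000 + (18191/(-15704) + 92/14179))/(E + 313) = (12000 + (18191/(-15704) + 92/14179))/(1/35022 + 313) = (12000 + (18191*(-1/15704) + 92*(1/14179)))/(10961887/35022) = (12000 + (-18191/15704 + 92/14179))*(35022/10961887) = (12000 - 256485421/222667016)*(35022/10961887) = (2671747706579/222667016)*(35022/10961887) = 3598844160761913/93878871846892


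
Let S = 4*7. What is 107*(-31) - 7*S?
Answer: -3513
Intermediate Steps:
S = 28
107*(-31) - 7*S = 107*(-31) - 7*28 = -3317 - 196 = -3513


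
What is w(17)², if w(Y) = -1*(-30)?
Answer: 900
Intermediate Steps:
w(Y) = 30
w(17)² = 30² = 900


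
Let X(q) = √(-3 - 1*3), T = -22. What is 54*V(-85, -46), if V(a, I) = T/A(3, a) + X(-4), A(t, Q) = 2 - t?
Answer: 1188 + 54*I*√6 ≈ 1188.0 + 132.27*I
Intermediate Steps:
X(q) = I*√6 (X(q) = √(-3 - 3) = √(-6) = I*√6)
V(a, I) = 22 + I*√6 (V(a, I) = -22/(2 - 1*3) + I*√6 = -22/(2 - 3) + I*√6 = -22/(-1) + I*√6 = -22*(-1) + I*√6 = 22 + I*√6)
54*V(-85, -46) = 54*(22 + I*√6) = 1188 + 54*I*√6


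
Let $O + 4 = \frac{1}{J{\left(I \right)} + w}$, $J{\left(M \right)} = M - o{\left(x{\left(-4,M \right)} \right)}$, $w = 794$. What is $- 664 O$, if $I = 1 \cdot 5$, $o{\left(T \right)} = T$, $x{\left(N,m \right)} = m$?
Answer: $\frac{1054100}{397} \approx 2655.2$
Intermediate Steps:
$I = 5$
$J{\left(M \right)} = 0$ ($J{\left(M \right)} = M - M = 0$)
$O = - \frac{3175}{794}$ ($O = -4 + \frac{1}{0 + 794} = -4 + \frac{1}{794} = - \frac{3175}{794} \approx -3.9987$)
$- 664 O = \left(-664\right) \left(- \frac{3175}{794}\right) = \frac{1054100}{397}$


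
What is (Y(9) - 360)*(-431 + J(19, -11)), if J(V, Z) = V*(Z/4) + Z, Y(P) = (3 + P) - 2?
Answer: 345975/2 ≈ 1.7299e+5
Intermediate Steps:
Y(P) = 1 + P
J(V, Z) = Z + V*Z/4 (J(V, Z) = V*(Z*(1/4)) + Z = V*(Z/4) + Z = V*Z/4 + Z = Z + V*Z/4)
(Y(9) - 360)*(-431 + J(19, -11)) = ((1 + 9) - 360)*(-431 + (1/4)*(-11)*(4 + 19)) = (10 - 360)*(-431 + (1/4)*(-11)*23) = -350*(-431 - 253/4) = -350*(-1977/4) = 345975/2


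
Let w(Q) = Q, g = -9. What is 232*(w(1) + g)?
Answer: -1856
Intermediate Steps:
232*(w(1) + g) = 232*(1 - 9) = 232*(-8) = -1856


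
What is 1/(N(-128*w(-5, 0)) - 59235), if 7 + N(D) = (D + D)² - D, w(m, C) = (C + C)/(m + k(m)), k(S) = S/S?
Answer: -1/59242 ≈ -1.6880e-5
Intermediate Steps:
k(S) = 1
w(m, C) = 2*C/(1 + m) (w(m, C) = (C + C)/(m + 1) = (2*C)/(1 + m) = 2*C/(1 + m))
N(D) = -7 - D + 4*D² (N(D) = -7 + ((D + D)² - D) = -7 + ((2*D)² - D) = -7 + (4*D² - D) = -7 + (-D + 4*D²) = -7 - D + 4*D²)
1/(N(-128*w(-5, 0)) - 59235) = 1/((-7 - (-128)*2*0/(1 - 5) + 4*(-256*0/(1 - 5))²) - 59235) = 1/((-7 - (-128)*2*0/(-4) + 4*(-256*0/(-4))²) - 59235) = 1/((-7 - (-128)*2*0*(-¼) + 4*(-256*0*(-1)/4)²) - 59235) = 1/((-7 - (-128)*0 + 4*(-128*0)²) - 59235) = 1/((-7 - 1*0 + 4*0²) - 59235) = 1/((-7 + 0 + 4*0) - 59235) = 1/((-7 + 0 + 0) - 59235) = 1/(-7 - 59235) = 1/(-59242) = -1/59242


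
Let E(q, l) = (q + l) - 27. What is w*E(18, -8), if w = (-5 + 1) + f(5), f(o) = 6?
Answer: -34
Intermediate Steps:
E(q, l) = -27 + l + q (E(q, l) = (l + q) - 27 = -27 + l + q)
w = 2 (w = (-5 + 1) + 6 = -4 + 6 = 2)
w*E(18, -8) = 2*(-27 - 8 + 18) = 2*(-17) = -34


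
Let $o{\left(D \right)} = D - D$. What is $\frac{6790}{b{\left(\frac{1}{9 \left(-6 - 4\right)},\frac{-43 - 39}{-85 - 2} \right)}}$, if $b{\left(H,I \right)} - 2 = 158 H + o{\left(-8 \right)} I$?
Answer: $\frac{305550}{11} \approx 27777.0$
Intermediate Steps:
$o{\left(D \right)} = 0$
$b{\left(H,I \right)} = 2 + 158 H$ ($b{\left(H,I \right)} = 2 + \left(158 H + 0 I\right) = 2 + \left(158 H + 0\right) = 2 + 158 H$)
$\frac{6790}{b{\left(\frac{1}{9 \left(-6 - 4\right)},\frac{-43 - 39}{-85 - 2} \right)}} = \frac{6790}{2 + \frac{158}{9 \left(-6 - 4\right)}} = \frac{6790}{2 + \frac{158}{9 \left(-10\right)}} = \frac{6790}{2 + \frac{158}{-90}} = \frac{6790}{2 + 158 \left(- \frac{1}{90}\right)} = \frac{6790}{2 - \frac{79}{45}} = \frac{6790}{\frac{11}{45}} = 6790 \cdot \frac{45}{11} = \frac{305550}{11}$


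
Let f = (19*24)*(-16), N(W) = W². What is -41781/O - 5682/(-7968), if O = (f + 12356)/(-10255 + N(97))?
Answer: 11736310987/1679920 ≈ 6986.2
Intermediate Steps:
f = -7296 (f = 456*(-16) = -7296)
O = -2530/423 (O = (-7296 + 12356)/(-10255 + 97²) = 5060/(-10255 + 9409) = 5060/(-846) = 5060*(-1/846) = -2530/423 ≈ -5.9811)
-41781/O - 5682/(-7968) = -41781/(-2530/423) - 5682/(-7968) = -41781*(-423/2530) - 5682*(-1/7968) = 17673363/2530 + 947/1328 = 11736310987/1679920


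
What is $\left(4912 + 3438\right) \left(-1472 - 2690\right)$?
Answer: $-34752700$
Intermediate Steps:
$\left(4912 + 3438\right) \left(-1472 - 2690\right) = 8350 \left(-4162\right) = -34752700$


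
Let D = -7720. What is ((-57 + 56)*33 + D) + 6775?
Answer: -978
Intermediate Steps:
((-57 + 56)*33 + D) + 6775 = ((-57 + 56)*33 - 7720) + 6775 = (-1*33 - 7720) + 6775 = (-33 - 7720) + 6775 = -7753 + 6775 = -978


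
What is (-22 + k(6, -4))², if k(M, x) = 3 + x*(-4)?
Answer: 9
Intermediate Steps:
k(M, x) = 3 - 4*x
(-22 + k(6, -4))² = (-22 + (3 - 4*(-4)))² = (-22 + (3 + 16))² = (-22 + 19)² = (-3)² = 9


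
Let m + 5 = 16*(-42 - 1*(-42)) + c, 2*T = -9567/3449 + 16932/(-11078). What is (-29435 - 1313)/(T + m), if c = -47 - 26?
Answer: 1174820260456/3062416563 ≈ 383.63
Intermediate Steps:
c = -73
T = -82190847/38208022 (T = (-9567/3449 + 16932/(-11078))/2 = (-9567*1/3449 + 16932*(-1/11078))/2 = (-9567/3449 - 8466/5539)/2 = (½)*(-82190847/19104011) = -82190847/38208022 ≈ -2.1511)
m = -78 (m = -5 + (16*(-42 - 1*(-42)) - 73) = -5 + (16*(-42 + 42) - 73) = -5 + (16*0 - 73) = -5 + (0 - 73) = -5 - 73 = -78)
(-29435 - 1313)/(T + m) = (-29435 - 1313)/(-82190847/38208022 - 78) = -30748/(-3062416563/38208022) = -30748*(-38208022/3062416563) = 1174820260456/3062416563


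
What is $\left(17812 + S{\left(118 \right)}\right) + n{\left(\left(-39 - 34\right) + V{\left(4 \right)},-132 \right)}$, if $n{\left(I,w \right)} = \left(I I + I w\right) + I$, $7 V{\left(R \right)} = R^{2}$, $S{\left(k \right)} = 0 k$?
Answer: $\frac{1571728}{49} \approx 32076.0$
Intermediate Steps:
$S{\left(k \right)} = 0$
$V{\left(R \right)} = \frac{R^{2}}{7}$
$n{\left(I,w \right)} = I + I^{2} + I w$ ($n{\left(I,w \right)} = \left(I^{2} + I w\right) + I = I + I^{2} + I w$)
$\left(17812 + S{\left(118 \right)}\right) + n{\left(\left(-39 - 34\right) + V{\left(4 \right)},-132 \right)} = \left(17812 + 0\right) + \left(\left(-39 - 34\right) + \frac{4^{2}}{7}\right) \left(1 + \left(\left(-39 - 34\right) + \frac{4^{2}}{7}\right) - 132\right) = 17812 + \left(-73 + \frac{1}{7} \cdot 16\right) \left(1 + \left(-73 + \frac{1}{7} \cdot 16\right) - 132\right) = 17812 + \left(-73 + \frac{16}{7}\right) \left(1 + \left(-73 + \frac{16}{7}\right) - 132\right) = 17812 - \frac{495 \left(1 - \frac{495}{7} - 132\right)}{7} = 17812 - - \frac{698940}{49} = 17812 + \frac{698940}{49} = \frac{1571728}{49}$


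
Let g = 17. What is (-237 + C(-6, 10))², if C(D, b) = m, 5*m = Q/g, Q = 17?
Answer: 1401856/25 ≈ 56074.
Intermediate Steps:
m = ⅕ (m = (17/17)/5 = (17*(1/17))/5 = (⅕)*1 = ⅕ ≈ 0.20000)
C(D, b) = ⅕
(-237 + C(-6, 10))² = (-237 + ⅕)² = (-1184/5)² = 1401856/25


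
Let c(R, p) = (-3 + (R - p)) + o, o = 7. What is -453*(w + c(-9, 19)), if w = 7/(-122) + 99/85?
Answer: 107540841/10370 ≈ 10370.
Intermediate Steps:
c(R, p) = 4 + R - p (c(R, p) = (-3 + (R - p)) + 7 = (-3 + R - p) + 7 = 4 + R - p)
w = 11483/10370 (w = 7*(-1/122) + 99*(1/85) = -7/122 + 99/85 = 11483/10370 ≈ 1.1073)
-453*(w + c(-9, 19)) = -453*(11483/10370 + (4 - 9 - 1*19)) = -453*(11483/10370 + (4 - 9 - 19)) = -453*(11483/10370 - 24) = -453*(-237397/10370) = 107540841/10370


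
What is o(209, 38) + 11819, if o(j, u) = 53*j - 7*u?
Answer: 22630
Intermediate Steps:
o(j, u) = -7*u + 53*j
o(209, 38) + 11819 = (-7*38 + 53*209) + 11819 = (-266 + 11077) + 11819 = 10811 + 11819 = 22630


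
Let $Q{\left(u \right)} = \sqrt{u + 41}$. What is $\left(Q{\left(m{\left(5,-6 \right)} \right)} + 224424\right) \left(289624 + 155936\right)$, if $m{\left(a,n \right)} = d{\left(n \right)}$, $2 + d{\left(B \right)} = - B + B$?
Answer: $99994357440 + 445560 \sqrt{39} \approx 9.9997 \cdot 10^{10}$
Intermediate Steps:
$d{\left(B \right)} = -2$ ($d{\left(B \right)} = -2 + \left(- B + B\right) = -2 + 0 = -2$)
$m{\left(a,n \right)} = -2$
$Q{\left(u \right)} = \sqrt{41 + u}$
$\left(Q{\left(m{\left(5,-6 \right)} \right)} + 224424\right) \left(289624 + 155936\right) = \left(\sqrt{41 - 2} + 224424\right) \left(289624 + 155936\right) = \left(\sqrt{39} + 224424\right) 445560 = \left(224424 + \sqrt{39}\right) 445560 = 99994357440 + 445560 \sqrt{39}$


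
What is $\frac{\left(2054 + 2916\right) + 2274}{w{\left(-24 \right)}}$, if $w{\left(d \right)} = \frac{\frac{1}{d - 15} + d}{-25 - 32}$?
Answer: $\frac{16103412}{937} \approx 17186.0$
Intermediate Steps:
$w{\left(d \right)} = - \frac{d}{57} - \frac{1}{57 \left(-15 + d\right)}$ ($w{\left(d \right)} = \frac{\frac{1}{-15 + d} + d}{-57} = \left(d + \frac{1}{-15 + d}\right) \left(- \frac{1}{57}\right) = - \frac{d}{57} - \frac{1}{57 \left(-15 + d\right)}$)
$\frac{\left(2054 + 2916\right) + 2274}{w{\left(-24 \right)}} = \frac{\left(2054 + 2916\right) + 2274}{\frac{1}{57} \frac{1}{-15 - 24} \left(-1 - \left(-24\right)^{2} + 15 \left(-24\right)\right)} = \frac{4970 + 2274}{\frac{1}{57} \frac{1}{-39} \left(-1 - 576 - 360\right)} = \frac{7244}{\frac{1}{57} \left(- \frac{1}{39}\right) \left(-1 - 576 - 360\right)} = \frac{7244}{\frac{1}{57} \left(- \frac{1}{39}\right) \left(-937\right)} = \frac{7244}{\frac{937}{2223}} = 7244 \cdot \frac{2223}{937} = \frac{16103412}{937}$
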